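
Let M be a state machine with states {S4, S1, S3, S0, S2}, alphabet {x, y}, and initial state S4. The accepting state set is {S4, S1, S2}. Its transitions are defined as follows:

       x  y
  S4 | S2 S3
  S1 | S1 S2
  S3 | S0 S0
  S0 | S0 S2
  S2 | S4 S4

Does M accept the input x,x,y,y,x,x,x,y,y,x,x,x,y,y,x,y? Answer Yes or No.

Yes

Trace: S4 -x-> S2 -x-> S4 -y-> S3 -y-> S0 -x-> S0 -x-> S0 -x-> S0 -y-> S2 -y-> S4 -x-> S2 -x-> S4 -x-> S2 -y-> S4 -y-> S3 -x-> S0 -y-> S2
End state S2 is accepting.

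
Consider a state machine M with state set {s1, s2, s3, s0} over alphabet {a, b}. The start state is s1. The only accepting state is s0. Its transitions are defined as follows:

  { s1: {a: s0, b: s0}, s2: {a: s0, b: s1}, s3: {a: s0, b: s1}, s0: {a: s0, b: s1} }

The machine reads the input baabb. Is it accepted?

Trace: s1 -b-> s0 -a-> s0 -a-> s0 -b-> s1 -b-> s0
End state s0 is accepting.

Yes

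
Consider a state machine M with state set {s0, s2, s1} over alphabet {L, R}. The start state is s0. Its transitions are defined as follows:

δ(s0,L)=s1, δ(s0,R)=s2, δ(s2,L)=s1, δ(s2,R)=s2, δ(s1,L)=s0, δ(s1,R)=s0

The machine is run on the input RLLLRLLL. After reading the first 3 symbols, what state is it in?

s0

start at s0
read 'R': s0 → s2
read 'L': s2 → s1
read 'L': s1 → s0
After 3 symbols: s0.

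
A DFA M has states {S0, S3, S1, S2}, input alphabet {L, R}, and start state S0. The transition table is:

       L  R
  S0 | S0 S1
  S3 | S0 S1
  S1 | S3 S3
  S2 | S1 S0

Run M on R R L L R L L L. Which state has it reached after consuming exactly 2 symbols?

start at S0
read 'R': S0 → S1
read 'R': S1 → S3
After 2 symbols: S3.

S3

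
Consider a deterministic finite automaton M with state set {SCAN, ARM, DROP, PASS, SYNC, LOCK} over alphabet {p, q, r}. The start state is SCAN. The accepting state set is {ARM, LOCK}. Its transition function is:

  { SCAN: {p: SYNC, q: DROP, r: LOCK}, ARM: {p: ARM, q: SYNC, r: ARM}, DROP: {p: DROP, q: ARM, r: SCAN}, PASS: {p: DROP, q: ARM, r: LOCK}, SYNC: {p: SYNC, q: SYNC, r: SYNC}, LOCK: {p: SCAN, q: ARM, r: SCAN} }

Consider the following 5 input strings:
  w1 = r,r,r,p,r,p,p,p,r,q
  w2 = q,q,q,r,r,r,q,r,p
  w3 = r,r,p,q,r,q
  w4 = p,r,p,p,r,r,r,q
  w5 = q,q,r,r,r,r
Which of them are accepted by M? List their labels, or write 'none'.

w5

w1: SCAN → LOCK → SCAN → LOCK → SCAN → LOCK → SCAN → SYNC → SYNC → SYNC → SYNC  → end SYNC, rejected
w2: SCAN → DROP → ARM → SYNC → SYNC → SYNC → SYNC → SYNC → SYNC → SYNC  → end SYNC, rejected
w3: SCAN → LOCK → SCAN → SYNC → SYNC → SYNC → SYNC  → end SYNC, rejected
w4: SCAN → SYNC → SYNC → SYNC → SYNC → SYNC → SYNC → SYNC → SYNC  → end SYNC, rejected
w5: SCAN → DROP → ARM → ARM → ARM → ARM → ARM  → end ARM, accepted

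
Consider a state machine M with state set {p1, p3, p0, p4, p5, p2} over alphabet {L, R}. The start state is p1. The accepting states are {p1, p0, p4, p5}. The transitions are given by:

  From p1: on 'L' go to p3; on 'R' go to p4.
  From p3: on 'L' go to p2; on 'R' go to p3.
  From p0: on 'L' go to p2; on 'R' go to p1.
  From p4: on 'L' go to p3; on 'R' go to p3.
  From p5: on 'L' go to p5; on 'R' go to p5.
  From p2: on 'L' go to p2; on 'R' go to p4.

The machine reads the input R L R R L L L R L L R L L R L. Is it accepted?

No

p1 → p4 → p3 → p3 → p3 → p2 → p2 → p2 → p4 → p3 → p2 → p4 → p3 → p2 → p4 → p3
End state p3 is not accepting.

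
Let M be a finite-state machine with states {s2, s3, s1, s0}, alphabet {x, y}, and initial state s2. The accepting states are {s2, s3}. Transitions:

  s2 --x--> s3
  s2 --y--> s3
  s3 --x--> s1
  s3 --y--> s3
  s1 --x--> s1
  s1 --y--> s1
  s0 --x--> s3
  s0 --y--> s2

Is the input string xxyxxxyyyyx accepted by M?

No

s2 → s3 → s1 → s1 → s1 → s1 → s1 → s1 → s1 → s1 → s1 → s1
End state s1 is not accepting.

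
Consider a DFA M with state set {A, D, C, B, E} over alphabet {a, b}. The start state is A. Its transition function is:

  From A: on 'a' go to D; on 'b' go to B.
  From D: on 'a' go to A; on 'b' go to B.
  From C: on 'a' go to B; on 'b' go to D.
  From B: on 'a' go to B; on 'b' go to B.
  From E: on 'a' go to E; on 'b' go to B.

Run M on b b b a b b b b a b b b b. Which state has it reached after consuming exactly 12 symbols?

B

A → B → B → B → B → B → B → B → B → B → B → B → B
After 12 symbols: B.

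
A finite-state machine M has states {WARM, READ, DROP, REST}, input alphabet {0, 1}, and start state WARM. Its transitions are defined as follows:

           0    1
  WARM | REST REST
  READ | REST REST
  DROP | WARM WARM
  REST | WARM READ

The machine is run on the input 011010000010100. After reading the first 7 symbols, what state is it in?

REST

start at WARM
read '0': WARM → REST
read '1': REST → READ
read '1': READ → REST
read '0': REST → WARM
read '1': WARM → REST
read '0': REST → WARM
read '0': WARM → REST
After 7 symbols: REST.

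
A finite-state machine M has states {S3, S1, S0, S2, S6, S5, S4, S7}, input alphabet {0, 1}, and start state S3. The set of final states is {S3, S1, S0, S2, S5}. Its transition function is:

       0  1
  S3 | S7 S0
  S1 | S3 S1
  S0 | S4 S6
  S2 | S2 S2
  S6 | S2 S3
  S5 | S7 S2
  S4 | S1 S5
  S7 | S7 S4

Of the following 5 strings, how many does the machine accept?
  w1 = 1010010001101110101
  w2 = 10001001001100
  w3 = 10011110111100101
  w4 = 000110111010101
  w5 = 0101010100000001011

4

w1:
  start at S3
  read '1': S3 → S0
  read '0': S0 → S4
  read '1': S4 → S5
  read '0': S5 → S7
  read '0': S7 → S7
  read '1': S7 → S4
  read '0': S4 → S1
  read '0': S1 → S3
  read '0': S3 → S7
  read '1': S7 → S4
  read '1': S4 → S5
  read '0': S5 → S7
  read '1': S7 → S4
  read '1': S4 → S5
  read '1': S5 → S2
  read '0': S2 → S2
  read '1': S2 → S2
  read '0': S2 → S2
  read '1': S2 → S2
  end S2, accepted
w2:
  start at S3
  read '1': S3 → S0
  read '0': S0 → S4
  read '0': S4 → S1
  read '0': S1 → S3
  read '1': S3 → S0
  read '0': S0 → S4
  read '0': S4 → S1
  read '1': S1 → S1
  read '0': S1 → S3
  read '0': S3 → S7
  read '1': S7 → S4
  read '1': S4 → S5
  read '0': S5 → S7
  read '0': S7 → S7
  end S7, rejected
w3:
  start at S3
  read '1': S3 → S0
  read '0': S0 → S4
  read '0': S4 → S1
  read '1': S1 → S1
  read '1': S1 → S1
  read '1': S1 → S1
  read '1': S1 → S1
  read '0': S1 → S3
  read '1': S3 → S0
  read '1': S0 → S6
  read '1': S6 → S3
  read '1': S3 → S0
  read '0': S0 → S4
  read '0': S4 → S1
  read '1': S1 → S1
  read '0': S1 → S3
  read '1': S3 → S0
  end S0, accepted
w4:
  start at S3
  read '0': S3 → S7
  read '0': S7 → S7
  read '0': S7 → S7
  read '1': S7 → S4
  read '1': S4 → S5
  read '0': S5 → S7
  read '1': S7 → S4
  read '1': S4 → S5
  read '1': S5 → S2
  read '0': S2 → S2
  read '1': S2 → S2
  read '0': S2 → S2
  read '1': S2 → S2
  read '0': S2 → S2
  read '1': S2 → S2
  end S2, accepted
w5:
  start at S3
  read '0': S3 → S7
  read '1': S7 → S4
  read '0': S4 → S1
  read '1': S1 → S1
  read '0': S1 → S3
  read '1': S3 → S0
  read '0': S0 → S4
  read '1': S4 → S5
  read '0': S5 → S7
  read '0': S7 → S7
  read '0': S7 → S7
  read '0': S7 → S7
  read '0': S7 → S7
  read '0': S7 → S7
  read '0': S7 → S7
  read '1': S7 → S4
  read '0': S4 → S1
  read '1': S1 → S1
  read '1': S1 → S1
  end S1, accepted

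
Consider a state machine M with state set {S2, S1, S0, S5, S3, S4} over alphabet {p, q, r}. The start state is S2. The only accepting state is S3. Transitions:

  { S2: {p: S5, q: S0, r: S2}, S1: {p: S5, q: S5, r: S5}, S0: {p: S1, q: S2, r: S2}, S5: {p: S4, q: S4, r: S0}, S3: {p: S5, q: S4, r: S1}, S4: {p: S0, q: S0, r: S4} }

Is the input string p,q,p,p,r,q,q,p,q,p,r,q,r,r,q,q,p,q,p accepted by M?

No

S2 → S5 → S4 → S0 → S1 → S5 → S4 → S0 → S1 → S5 → S4 → S4 → S0 → S2 → S2 → S0 → S2 → S5 → S4 → S0
End state S0 is not accepting.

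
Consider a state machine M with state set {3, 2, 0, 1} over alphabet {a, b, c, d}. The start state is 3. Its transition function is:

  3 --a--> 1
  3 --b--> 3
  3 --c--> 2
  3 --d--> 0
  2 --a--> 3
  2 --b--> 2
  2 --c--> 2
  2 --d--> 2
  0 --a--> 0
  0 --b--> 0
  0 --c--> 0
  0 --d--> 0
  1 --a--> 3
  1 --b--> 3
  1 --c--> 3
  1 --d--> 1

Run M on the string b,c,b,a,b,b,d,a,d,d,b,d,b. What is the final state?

start at 3
read 'b': 3 → 3
read 'c': 3 → 2
read 'b': 2 → 2
read 'a': 2 → 3
read 'b': 3 → 3
read 'b': 3 → 3
read 'd': 3 → 0
read 'a': 0 → 0
read 'd': 0 → 0
read 'd': 0 → 0
read 'b': 0 → 0
read 'd': 0 → 0
read 'b': 0 → 0

0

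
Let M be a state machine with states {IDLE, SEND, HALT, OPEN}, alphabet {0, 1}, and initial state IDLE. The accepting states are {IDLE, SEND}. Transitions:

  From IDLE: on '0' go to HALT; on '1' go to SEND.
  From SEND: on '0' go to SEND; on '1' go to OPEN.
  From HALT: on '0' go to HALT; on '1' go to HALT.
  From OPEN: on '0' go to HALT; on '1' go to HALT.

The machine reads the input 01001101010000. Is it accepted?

start at IDLE
read '0': IDLE → HALT
read '1': HALT → HALT
read '0': HALT → HALT
read '0': HALT → HALT
read '1': HALT → HALT
read '1': HALT → HALT
read '0': HALT → HALT
read '1': HALT → HALT
read '0': HALT → HALT
read '1': HALT → HALT
read '0': HALT → HALT
read '0': HALT → HALT
read '0': HALT → HALT
read '0': HALT → HALT
End state HALT is not accepting.

No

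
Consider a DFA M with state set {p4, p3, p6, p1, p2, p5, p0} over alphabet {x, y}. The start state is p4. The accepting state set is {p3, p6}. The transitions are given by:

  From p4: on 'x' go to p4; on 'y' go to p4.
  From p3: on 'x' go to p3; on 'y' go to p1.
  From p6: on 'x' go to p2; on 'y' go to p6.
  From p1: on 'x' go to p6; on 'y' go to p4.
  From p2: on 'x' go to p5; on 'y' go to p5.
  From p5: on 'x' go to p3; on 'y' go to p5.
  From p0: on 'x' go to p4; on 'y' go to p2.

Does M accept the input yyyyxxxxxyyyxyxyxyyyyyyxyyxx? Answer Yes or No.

No

Trace: p4 -y-> p4 -y-> p4 -y-> p4 -y-> p4 -x-> p4 -x-> p4 -x-> p4 -x-> p4 -x-> p4 -y-> p4 -y-> p4 -y-> p4 -x-> p4 -y-> p4 -x-> p4 -y-> p4 -x-> p4 -y-> p4 -y-> p4 -y-> p4 -y-> p4 -y-> p4 -y-> p4 -x-> p4 -y-> p4 -y-> p4 -x-> p4 -x-> p4
End state p4 is not accepting.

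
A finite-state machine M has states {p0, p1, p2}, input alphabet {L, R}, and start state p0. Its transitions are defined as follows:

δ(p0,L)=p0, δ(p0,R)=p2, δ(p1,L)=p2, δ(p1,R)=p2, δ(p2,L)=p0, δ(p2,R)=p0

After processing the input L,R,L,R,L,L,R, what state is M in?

p2

start at p0
read 'L': p0 → p0
read 'R': p0 → p2
read 'L': p2 → p0
read 'R': p0 → p2
read 'L': p2 → p0
read 'L': p0 → p0
read 'R': p0 → p2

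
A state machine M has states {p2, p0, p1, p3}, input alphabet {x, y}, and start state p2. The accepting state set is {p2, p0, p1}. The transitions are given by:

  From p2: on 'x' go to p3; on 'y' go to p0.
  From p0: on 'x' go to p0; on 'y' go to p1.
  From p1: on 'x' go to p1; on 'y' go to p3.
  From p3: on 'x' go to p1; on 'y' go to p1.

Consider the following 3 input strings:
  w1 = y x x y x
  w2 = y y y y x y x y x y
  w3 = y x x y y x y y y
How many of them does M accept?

1

w1: Trace: p2 -y-> p0 -x-> p0 -x-> p0 -y-> p1 -x-> p1  → end p1, accepted
w2: Trace: p2 -y-> p0 -y-> p1 -y-> p3 -y-> p1 -x-> p1 -y-> p3 -x-> p1 -y-> p3 -x-> p1 -y-> p3  → end p3, rejected
w3: Trace: p2 -y-> p0 -x-> p0 -x-> p0 -y-> p1 -y-> p3 -x-> p1 -y-> p3 -y-> p1 -y-> p3  → end p3, rejected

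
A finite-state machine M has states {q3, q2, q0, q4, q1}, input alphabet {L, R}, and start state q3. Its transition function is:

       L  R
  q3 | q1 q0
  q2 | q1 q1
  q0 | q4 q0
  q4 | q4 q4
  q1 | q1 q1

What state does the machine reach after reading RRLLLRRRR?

q4

q3 → q0 → q0 → q4 → q4 → q4 → q4 → q4 → q4 → q4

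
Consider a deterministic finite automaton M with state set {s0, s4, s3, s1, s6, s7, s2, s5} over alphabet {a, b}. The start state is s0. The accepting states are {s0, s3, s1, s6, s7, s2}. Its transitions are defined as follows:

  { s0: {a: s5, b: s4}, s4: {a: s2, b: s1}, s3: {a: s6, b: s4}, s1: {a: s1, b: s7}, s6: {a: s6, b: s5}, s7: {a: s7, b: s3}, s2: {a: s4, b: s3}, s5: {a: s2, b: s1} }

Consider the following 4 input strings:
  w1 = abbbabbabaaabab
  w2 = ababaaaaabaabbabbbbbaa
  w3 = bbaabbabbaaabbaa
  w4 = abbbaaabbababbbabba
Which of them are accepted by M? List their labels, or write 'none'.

w2, w3, w4

w1: Trace: s0 -a-> s5 -b-> s1 -b-> s7 -b-> s3 -a-> s6 -b-> s5 -b-> s1 -a-> s1 -b-> s7 -a-> s7 -a-> s7 -a-> s7 -b-> s3 -a-> s6 -b-> s5  → end s5, rejected
w2: Trace: s0 -a-> s5 -b-> s1 -a-> s1 -b-> s7 -a-> s7 -a-> s7 -a-> s7 -a-> s7 -a-> s7 -b-> s3 -a-> s6 -a-> s6 -b-> s5 -b-> s1 -a-> s1 -b-> s7 -b-> s3 -b-> s4 -b-> s1 -b-> s7 -a-> s7 -a-> s7  → end s7, accepted
w3: Trace: s0 -b-> s4 -b-> s1 -a-> s1 -a-> s1 -b-> s7 -b-> s3 -a-> s6 -b-> s5 -b-> s1 -a-> s1 -a-> s1 -a-> s1 -b-> s7 -b-> s3 -a-> s6 -a-> s6  → end s6, accepted
w4: Trace: s0 -a-> s5 -b-> s1 -b-> s7 -b-> s3 -a-> s6 -a-> s6 -a-> s6 -b-> s5 -b-> s1 -a-> s1 -b-> s7 -a-> s7 -b-> s3 -b-> s4 -b-> s1 -a-> s1 -b-> s7 -b-> s3 -a-> s6  → end s6, accepted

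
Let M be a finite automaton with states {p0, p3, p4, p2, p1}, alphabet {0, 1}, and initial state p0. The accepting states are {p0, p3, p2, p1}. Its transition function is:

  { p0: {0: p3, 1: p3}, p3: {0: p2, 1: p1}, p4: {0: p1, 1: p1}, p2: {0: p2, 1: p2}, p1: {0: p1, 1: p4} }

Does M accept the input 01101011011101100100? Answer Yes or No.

Yes

start at p0
read '0': p0 → p3
read '1': p3 → p1
read '1': p1 → p4
read '0': p4 → p1
read '1': p1 → p4
read '0': p4 → p1
read '1': p1 → p4
read '1': p4 → p1
read '0': p1 → p1
read '1': p1 → p4
read '1': p4 → p1
read '1': p1 → p4
read '0': p4 → p1
read '1': p1 → p4
read '1': p4 → p1
read '0': p1 → p1
read '0': p1 → p1
read '1': p1 → p4
read '0': p4 → p1
read '0': p1 → p1
End state p1 is accepting.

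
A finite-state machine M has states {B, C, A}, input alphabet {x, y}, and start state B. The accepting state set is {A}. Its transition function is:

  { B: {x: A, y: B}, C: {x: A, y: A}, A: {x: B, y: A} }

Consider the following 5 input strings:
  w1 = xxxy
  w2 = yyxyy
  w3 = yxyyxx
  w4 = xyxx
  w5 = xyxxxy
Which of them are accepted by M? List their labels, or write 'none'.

w1: Trace: B -x-> A -x-> B -x-> A -y-> A  → end A, accepted
w2: Trace: B -y-> B -y-> B -x-> A -y-> A -y-> A  → end A, accepted
w3: Trace: B -y-> B -x-> A -y-> A -y-> A -x-> B -x-> A  → end A, accepted
w4: Trace: B -x-> A -y-> A -x-> B -x-> A  → end A, accepted
w5: Trace: B -x-> A -y-> A -x-> B -x-> A -x-> B -y-> B  → end B, rejected

w1, w2, w3, w4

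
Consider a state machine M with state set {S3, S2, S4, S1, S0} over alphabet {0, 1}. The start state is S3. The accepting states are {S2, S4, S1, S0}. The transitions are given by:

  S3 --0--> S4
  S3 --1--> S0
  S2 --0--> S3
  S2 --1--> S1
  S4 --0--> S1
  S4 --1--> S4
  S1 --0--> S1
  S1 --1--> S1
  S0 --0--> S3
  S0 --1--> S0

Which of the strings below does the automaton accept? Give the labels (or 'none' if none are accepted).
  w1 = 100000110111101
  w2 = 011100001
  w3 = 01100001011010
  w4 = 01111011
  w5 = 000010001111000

w1: Trace: S3 -1-> S0 -0-> S3 -0-> S4 -0-> S1 -0-> S1 -0-> S1 -1-> S1 -1-> S1 -0-> S1 -1-> S1 -1-> S1 -1-> S1 -1-> S1 -0-> S1 -1-> S1  → end S1, accepted
w2: Trace: S3 -0-> S4 -1-> S4 -1-> S4 -1-> S4 -0-> S1 -0-> S1 -0-> S1 -0-> S1 -1-> S1  → end S1, accepted
w3: Trace: S3 -0-> S4 -1-> S4 -1-> S4 -0-> S1 -0-> S1 -0-> S1 -0-> S1 -1-> S1 -0-> S1 -1-> S1 -1-> S1 -0-> S1 -1-> S1 -0-> S1  → end S1, accepted
w4: Trace: S3 -0-> S4 -1-> S4 -1-> S4 -1-> S4 -1-> S4 -0-> S1 -1-> S1 -1-> S1  → end S1, accepted
w5: Trace: S3 -0-> S4 -0-> S1 -0-> S1 -0-> S1 -1-> S1 -0-> S1 -0-> S1 -0-> S1 -1-> S1 -1-> S1 -1-> S1 -1-> S1 -0-> S1 -0-> S1 -0-> S1  → end S1, accepted

w1, w2, w3, w4, w5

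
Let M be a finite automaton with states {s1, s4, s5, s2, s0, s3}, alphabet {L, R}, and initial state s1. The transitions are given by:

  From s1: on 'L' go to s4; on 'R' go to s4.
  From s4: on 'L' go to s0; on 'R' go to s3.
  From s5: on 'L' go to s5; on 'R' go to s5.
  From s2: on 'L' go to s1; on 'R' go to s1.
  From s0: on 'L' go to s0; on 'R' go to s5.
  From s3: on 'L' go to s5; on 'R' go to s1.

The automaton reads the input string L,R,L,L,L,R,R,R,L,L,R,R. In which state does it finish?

s5

Trace: s1 -L-> s4 -R-> s3 -L-> s5 -L-> s5 -L-> s5 -R-> s5 -R-> s5 -R-> s5 -L-> s5 -L-> s5 -R-> s5 -R-> s5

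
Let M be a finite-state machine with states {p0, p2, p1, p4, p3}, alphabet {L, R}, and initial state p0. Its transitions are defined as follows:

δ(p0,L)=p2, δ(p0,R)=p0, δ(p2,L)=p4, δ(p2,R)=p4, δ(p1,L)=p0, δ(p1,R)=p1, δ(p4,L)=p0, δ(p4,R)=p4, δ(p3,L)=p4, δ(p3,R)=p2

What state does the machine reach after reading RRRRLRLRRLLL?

p0

Trace: p0 -R-> p0 -R-> p0 -R-> p0 -R-> p0 -L-> p2 -R-> p4 -L-> p0 -R-> p0 -R-> p0 -L-> p2 -L-> p4 -L-> p0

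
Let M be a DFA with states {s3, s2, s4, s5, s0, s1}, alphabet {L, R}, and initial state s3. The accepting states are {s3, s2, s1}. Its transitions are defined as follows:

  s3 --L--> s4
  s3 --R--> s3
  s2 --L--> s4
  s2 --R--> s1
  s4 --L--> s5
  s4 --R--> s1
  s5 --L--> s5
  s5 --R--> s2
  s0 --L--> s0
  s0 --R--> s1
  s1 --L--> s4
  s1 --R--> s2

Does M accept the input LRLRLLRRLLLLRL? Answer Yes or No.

Trace: s3 -L-> s4 -R-> s1 -L-> s4 -R-> s1 -L-> s4 -L-> s5 -R-> s2 -R-> s1 -L-> s4 -L-> s5 -L-> s5 -L-> s5 -R-> s2 -L-> s4
End state s4 is not accepting.

No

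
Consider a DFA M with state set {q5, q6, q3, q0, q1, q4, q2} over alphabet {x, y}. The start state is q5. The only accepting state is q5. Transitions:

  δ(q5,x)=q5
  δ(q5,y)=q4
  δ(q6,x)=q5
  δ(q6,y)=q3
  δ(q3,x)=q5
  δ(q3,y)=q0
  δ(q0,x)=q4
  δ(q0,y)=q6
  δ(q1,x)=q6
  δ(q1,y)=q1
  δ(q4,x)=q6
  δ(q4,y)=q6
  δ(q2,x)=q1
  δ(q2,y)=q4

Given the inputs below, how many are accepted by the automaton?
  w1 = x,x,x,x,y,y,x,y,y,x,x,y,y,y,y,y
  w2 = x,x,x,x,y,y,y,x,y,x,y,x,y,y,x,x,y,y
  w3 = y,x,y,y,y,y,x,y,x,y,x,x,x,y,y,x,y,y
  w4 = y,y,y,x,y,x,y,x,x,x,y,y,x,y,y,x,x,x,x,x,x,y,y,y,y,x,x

w1: q5 → q5 → q5 → q5 → q5 → q4 → q6 → q5 → q4 → q6 → q5 → q5 → q4 → q6 → q3 → q0 → q6  → end q6, rejected
w2: q5 → q5 → q5 → q5 → q5 → q4 → q6 → q3 → q5 → q4 → q6 → q3 → q5 → q4 → q6 → q5 → q5 → q4 → q6  → end q6, rejected
w3: q5 → q4 → q6 → q3 → q0 → q6 → q3 → q5 → q4 → q6 → q3 → q5 → q5 → q5 → q4 → q6 → q5 → q4 → q6  → end q6, rejected
w4: q5 → q4 → q6 → q3 → q5 → q4 → q6 → q3 → q5 → q5 → q5 → q4 → q6 → q5 → q4 → q6 → q5 → q5 → q5 → q5 → q5 → q5 → q4 → q6 → q3 → q0 → q4 → q6  → end q6, rejected

0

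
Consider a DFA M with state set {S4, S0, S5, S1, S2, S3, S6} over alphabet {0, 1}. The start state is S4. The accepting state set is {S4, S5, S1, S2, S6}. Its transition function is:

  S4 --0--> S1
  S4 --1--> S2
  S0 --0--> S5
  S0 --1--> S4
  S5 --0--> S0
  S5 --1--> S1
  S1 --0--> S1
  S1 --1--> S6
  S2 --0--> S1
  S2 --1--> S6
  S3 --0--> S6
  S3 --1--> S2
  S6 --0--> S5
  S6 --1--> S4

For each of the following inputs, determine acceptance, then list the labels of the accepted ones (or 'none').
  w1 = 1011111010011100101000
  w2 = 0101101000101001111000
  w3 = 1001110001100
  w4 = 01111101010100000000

w1: Trace: S4 -1-> S2 -0-> S1 -1-> S6 -1-> S4 -1-> S2 -1-> S6 -1-> S4 -0-> S1 -1-> S6 -0-> S5 -0-> S0 -1-> S4 -1-> S2 -1-> S6 -0-> S5 -0-> S0 -1-> S4 -0-> S1 -1-> S6 -0-> S5 -0-> S0 -0-> S5  → end S5, accepted
w2: Trace: S4 -0-> S1 -1-> S6 -0-> S5 -1-> S1 -1-> S6 -0-> S5 -1-> S1 -0-> S1 -0-> S1 -0-> S1 -1-> S6 -0-> S5 -1-> S1 -0-> S1 -0-> S1 -1-> S6 -1-> S4 -1-> S2 -1-> S6 -0-> S5 -0-> S0 -0-> S5  → end S5, accepted
w3: Trace: S4 -1-> S2 -0-> S1 -0-> S1 -1-> S6 -1-> S4 -1-> S2 -0-> S1 -0-> S1 -0-> S1 -1-> S6 -1-> S4 -0-> S1 -0-> S1  → end S1, accepted
w4: Trace: S4 -0-> S1 -1-> S6 -1-> S4 -1-> S2 -1-> S6 -1-> S4 -0-> S1 -1-> S6 -0-> S5 -1-> S1 -0-> S1 -1-> S6 -0-> S5 -0-> S0 -0-> S5 -0-> S0 -0-> S5 -0-> S0 -0-> S5 -0-> S0  → end S0, rejected

w1, w2, w3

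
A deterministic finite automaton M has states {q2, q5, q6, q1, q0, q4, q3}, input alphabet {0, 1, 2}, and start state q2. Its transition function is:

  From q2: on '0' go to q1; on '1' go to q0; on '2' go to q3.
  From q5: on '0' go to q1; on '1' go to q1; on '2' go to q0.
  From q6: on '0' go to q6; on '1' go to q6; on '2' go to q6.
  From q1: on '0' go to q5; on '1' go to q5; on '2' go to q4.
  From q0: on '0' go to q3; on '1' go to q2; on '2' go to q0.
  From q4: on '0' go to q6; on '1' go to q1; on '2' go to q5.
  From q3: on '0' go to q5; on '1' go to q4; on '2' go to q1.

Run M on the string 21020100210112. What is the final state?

Trace: q2 -2-> q3 -1-> q4 -0-> q6 -2-> q6 -0-> q6 -1-> q6 -0-> q6 -0-> q6 -2-> q6 -1-> q6 -0-> q6 -1-> q6 -1-> q6 -2-> q6

q6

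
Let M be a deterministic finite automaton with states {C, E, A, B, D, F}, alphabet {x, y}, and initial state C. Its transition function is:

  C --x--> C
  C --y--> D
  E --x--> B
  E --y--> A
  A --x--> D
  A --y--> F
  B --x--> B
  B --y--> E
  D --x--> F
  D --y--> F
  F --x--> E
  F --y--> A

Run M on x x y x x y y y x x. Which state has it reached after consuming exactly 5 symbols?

start at C
read 'x': C → C
read 'x': C → C
read 'y': C → D
read 'x': D → F
read 'x': F → E
After 5 symbols: E.

E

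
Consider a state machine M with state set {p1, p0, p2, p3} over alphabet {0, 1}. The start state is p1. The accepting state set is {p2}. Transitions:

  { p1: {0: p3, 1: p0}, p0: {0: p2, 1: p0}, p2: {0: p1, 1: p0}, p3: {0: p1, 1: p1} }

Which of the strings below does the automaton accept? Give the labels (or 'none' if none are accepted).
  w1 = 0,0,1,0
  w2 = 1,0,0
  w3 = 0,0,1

w1: Trace: p1 -0-> p3 -0-> p1 -1-> p0 -0-> p2  → end p2, accepted
w2: Trace: p1 -1-> p0 -0-> p2 -0-> p1  → end p1, rejected
w3: Trace: p1 -0-> p3 -0-> p1 -1-> p0  → end p0, rejected

w1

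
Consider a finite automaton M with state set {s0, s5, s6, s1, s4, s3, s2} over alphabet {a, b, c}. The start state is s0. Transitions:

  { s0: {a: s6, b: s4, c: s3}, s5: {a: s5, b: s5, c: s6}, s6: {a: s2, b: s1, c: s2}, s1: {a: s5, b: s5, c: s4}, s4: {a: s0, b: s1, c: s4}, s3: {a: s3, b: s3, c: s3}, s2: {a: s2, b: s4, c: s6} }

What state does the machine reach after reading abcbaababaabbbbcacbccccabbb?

s5

start at s0
read 'a': s0 → s6
read 'b': s6 → s1
read 'c': s1 → s4
read 'b': s4 → s1
read 'a': s1 → s5
read 'a': s5 → s5
read 'b': s5 → s5
read 'a': s5 → s5
read 'b': s5 → s5
read 'a': s5 → s5
read 'a': s5 → s5
read 'b': s5 → s5
read 'b': s5 → s5
read 'b': s5 → s5
read 'b': s5 → s5
read 'c': s5 → s6
read 'a': s6 → s2
read 'c': s2 → s6
read 'b': s6 → s1
read 'c': s1 → s4
read 'c': s4 → s4
read 'c': s4 → s4
read 'c': s4 → s4
read 'a': s4 → s0
read 'b': s0 → s4
read 'b': s4 → s1
read 'b': s1 → s5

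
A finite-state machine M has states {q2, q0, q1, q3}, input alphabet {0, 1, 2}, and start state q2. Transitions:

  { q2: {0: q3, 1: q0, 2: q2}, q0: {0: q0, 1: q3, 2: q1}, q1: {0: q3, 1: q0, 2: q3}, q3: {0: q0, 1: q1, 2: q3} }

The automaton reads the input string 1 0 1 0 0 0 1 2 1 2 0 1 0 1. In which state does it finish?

Trace: q2 -1-> q0 -0-> q0 -1-> q3 -0-> q0 -0-> q0 -0-> q0 -1-> q3 -2-> q3 -1-> q1 -2-> q3 -0-> q0 -1-> q3 -0-> q0 -1-> q3

q3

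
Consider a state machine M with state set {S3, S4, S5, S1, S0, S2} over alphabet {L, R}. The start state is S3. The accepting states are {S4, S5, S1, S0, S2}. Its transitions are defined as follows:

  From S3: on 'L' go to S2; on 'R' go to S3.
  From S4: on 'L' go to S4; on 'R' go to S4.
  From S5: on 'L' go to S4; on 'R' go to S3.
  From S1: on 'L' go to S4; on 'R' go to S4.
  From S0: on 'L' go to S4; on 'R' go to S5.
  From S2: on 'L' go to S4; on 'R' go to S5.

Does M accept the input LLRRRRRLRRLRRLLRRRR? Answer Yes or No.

Trace: S3 -L-> S2 -L-> S4 -R-> S4 -R-> S4 -R-> S4 -R-> S4 -R-> S4 -L-> S4 -R-> S4 -R-> S4 -L-> S4 -R-> S4 -R-> S4 -L-> S4 -L-> S4 -R-> S4 -R-> S4 -R-> S4 -R-> S4
End state S4 is accepting.

Yes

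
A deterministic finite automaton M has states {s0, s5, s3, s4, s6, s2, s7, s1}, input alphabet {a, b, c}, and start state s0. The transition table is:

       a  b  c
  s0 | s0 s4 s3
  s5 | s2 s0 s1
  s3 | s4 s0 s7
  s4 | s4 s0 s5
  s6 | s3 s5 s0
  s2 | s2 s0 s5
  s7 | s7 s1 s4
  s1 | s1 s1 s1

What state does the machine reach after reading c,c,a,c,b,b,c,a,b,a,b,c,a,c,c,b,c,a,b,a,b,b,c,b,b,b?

s1

start at s0
read 'c': s0 → s3
read 'c': s3 → s7
read 'a': s7 → s7
read 'c': s7 → s4
read 'b': s4 → s0
read 'b': s0 → s4
read 'c': s4 → s5
read 'a': s5 → s2
read 'b': s2 → s0
read 'a': s0 → s0
read 'b': s0 → s4
read 'c': s4 → s5
read 'a': s5 → s2
read 'c': s2 → s5
read 'c': s5 → s1
read 'b': s1 → s1
read 'c': s1 → s1
read 'a': s1 → s1
read 'b': s1 → s1
read 'a': s1 → s1
read 'b': s1 → s1
read 'b': s1 → s1
read 'c': s1 → s1
read 'b': s1 → s1
read 'b': s1 → s1
read 'b': s1 → s1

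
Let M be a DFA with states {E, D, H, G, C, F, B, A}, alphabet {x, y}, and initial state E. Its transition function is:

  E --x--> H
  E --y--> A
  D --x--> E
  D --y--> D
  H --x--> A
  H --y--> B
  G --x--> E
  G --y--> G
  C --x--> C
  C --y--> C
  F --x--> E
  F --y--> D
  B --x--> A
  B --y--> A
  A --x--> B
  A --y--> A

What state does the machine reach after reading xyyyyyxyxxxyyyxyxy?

A

E → H → B → A → A → A → A → B → A → B → A → B → A → A → A → B → A → B → A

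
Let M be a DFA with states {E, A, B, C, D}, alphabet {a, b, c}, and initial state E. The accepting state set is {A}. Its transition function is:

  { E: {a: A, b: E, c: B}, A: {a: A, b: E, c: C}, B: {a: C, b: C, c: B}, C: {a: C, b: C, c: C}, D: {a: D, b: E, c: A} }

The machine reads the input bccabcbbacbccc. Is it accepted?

start at E
read 'b': E → E
read 'c': E → B
read 'c': B → B
read 'a': B → C
read 'b': C → C
read 'c': C → C
read 'b': C → C
read 'b': C → C
read 'a': C → C
read 'c': C → C
read 'b': C → C
read 'c': C → C
read 'c': C → C
read 'c': C → C
End state C is not accepting.

No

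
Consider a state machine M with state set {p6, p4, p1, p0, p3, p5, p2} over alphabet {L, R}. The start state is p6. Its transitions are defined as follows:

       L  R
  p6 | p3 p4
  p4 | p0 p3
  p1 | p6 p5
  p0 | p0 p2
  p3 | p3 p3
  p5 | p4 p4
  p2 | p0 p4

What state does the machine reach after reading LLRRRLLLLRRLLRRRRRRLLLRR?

Trace: p6 -L-> p3 -L-> p3 -R-> p3 -R-> p3 -R-> p3 -L-> p3 -L-> p3 -L-> p3 -L-> p3 -R-> p3 -R-> p3 -L-> p3 -L-> p3 -R-> p3 -R-> p3 -R-> p3 -R-> p3 -R-> p3 -R-> p3 -L-> p3 -L-> p3 -L-> p3 -R-> p3 -R-> p3

p3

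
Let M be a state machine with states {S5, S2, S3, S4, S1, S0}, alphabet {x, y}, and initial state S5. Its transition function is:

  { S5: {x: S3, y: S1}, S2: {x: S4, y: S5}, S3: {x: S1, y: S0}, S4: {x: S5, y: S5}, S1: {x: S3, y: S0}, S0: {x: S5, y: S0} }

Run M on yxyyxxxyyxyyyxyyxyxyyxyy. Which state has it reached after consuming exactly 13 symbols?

S0

Trace: S5 -y-> S1 -x-> S3 -y-> S0 -y-> S0 -x-> S5 -x-> S3 -x-> S1 -y-> S0 -y-> S0 -x-> S5 -y-> S1 -y-> S0 -y-> S0
After 13 symbols: S0.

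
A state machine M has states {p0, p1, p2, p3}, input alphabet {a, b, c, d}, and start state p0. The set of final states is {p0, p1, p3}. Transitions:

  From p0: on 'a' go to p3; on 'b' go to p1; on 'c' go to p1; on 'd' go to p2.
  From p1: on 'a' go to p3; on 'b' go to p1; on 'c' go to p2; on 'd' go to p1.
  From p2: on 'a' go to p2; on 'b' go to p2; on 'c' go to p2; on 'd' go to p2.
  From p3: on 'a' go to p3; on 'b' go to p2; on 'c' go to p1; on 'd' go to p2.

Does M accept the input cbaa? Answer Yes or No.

Yes

p0 → p1 → p1 → p3 → p3
End state p3 is accepting.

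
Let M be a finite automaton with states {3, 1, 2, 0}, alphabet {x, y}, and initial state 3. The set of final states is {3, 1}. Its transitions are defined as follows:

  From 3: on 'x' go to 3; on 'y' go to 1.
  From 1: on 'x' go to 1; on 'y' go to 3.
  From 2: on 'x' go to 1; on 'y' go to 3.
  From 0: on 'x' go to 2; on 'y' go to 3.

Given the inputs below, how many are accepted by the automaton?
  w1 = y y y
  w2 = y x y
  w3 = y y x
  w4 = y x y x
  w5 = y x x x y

w1:
  start at 3
  read 'y': 3 → 1
  read 'y': 1 → 3
  read 'y': 3 → 1
  end 1, accepted
w2:
  start at 3
  read 'y': 3 → 1
  read 'x': 1 → 1
  read 'y': 1 → 3
  end 3, accepted
w3:
  start at 3
  read 'y': 3 → 1
  read 'y': 1 → 3
  read 'x': 3 → 3
  end 3, accepted
w4:
  start at 3
  read 'y': 3 → 1
  read 'x': 1 → 1
  read 'y': 1 → 3
  read 'x': 3 → 3
  end 3, accepted
w5:
  start at 3
  read 'y': 3 → 1
  read 'x': 1 → 1
  read 'x': 1 → 1
  read 'x': 1 → 1
  read 'y': 1 → 3
  end 3, accepted

5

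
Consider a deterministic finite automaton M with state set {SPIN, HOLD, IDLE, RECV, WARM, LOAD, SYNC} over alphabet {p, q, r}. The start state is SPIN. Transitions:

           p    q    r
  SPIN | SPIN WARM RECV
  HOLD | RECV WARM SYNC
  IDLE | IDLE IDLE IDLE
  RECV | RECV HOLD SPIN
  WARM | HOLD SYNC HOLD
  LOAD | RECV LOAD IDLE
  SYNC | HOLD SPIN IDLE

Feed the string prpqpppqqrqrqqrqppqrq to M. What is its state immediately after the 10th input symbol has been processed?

start at SPIN
read 'p': SPIN → SPIN
read 'r': SPIN → RECV
read 'p': RECV → RECV
read 'q': RECV → HOLD
read 'p': HOLD → RECV
read 'p': RECV → RECV
read 'p': RECV → RECV
read 'q': RECV → HOLD
read 'q': HOLD → WARM
read 'r': WARM → HOLD
After 10 symbols: HOLD.

HOLD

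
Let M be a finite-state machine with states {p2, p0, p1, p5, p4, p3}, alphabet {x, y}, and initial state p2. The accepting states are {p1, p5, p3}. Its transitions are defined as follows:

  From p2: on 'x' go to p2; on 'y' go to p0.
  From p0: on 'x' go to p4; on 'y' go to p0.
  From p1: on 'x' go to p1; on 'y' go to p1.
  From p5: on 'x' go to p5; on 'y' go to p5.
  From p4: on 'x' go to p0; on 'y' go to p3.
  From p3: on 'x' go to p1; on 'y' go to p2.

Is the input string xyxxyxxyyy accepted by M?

Trace: p2 -x-> p2 -y-> p0 -x-> p4 -x-> p0 -y-> p0 -x-> p4 -x-> p0 -y-> p0 -y-> p0 -y-> p0
End state p0 is not accepting.

No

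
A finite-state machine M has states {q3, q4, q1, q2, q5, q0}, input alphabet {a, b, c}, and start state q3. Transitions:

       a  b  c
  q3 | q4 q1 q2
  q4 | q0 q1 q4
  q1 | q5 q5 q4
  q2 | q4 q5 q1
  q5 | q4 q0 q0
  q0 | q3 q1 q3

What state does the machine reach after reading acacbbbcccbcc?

start at q3
read 'a': q3 → q4
read 'c': q4 → q4
read 'a': q4 → q0
read 'c': q0 → q3
read 'b': q3 → q1
read 'b': q1 → q5
read 'b': q5 → q0
read 'c': q0 → q3
read 'c': q3 → q2
read 'c': q2 → q1
read 'b': q1 → q5
read 'c': q5 → q0
read 'c': q0 → q3

q3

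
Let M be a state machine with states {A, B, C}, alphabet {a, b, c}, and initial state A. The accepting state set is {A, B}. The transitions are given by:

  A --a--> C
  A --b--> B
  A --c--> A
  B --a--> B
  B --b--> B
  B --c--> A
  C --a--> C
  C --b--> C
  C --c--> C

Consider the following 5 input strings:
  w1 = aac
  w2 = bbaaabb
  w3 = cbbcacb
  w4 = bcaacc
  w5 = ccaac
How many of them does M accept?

w1:
  start at A
  read 'a': A → C
  read 'a': C → C
  read 'c': C → C
  end C, rejected
w2:
  start at A
  read 'b': A → B
  read 'b': B → B
  read 'a': B → B
  read 'a': B → B
  read 'a': B → B
  read 'b': B → B
  read 'b': B → B
  end B, accepted
w3:
  start at A
  read 'c': A → A
  read 'b': A → B
  read 'b': B → B
  read 'c': B → A
  read 'a': A → C
  read 'c': C → C
  read 'b': C → C
  end C, rejected
w4:
  start at A
  read 'b': A → B
  read 'c': B → A
  read 'a': A → C
  read 'a': C → C
  read 'c': C → C
  read 'c': C → C
  end C, rejected
w5:
  start at A
  read 'c': A → A
  read 'c': A → A
  read 'a': A → C
  read 'a': C → C
  read 'c': C → C
  end C, rejected

1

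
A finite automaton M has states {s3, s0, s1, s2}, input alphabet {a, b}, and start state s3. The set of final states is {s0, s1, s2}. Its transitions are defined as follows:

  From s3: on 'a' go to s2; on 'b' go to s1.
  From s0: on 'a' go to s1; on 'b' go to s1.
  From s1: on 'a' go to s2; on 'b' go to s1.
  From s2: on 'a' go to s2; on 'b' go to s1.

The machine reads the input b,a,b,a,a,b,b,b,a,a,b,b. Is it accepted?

Yes

s3 → s1 → s2 → s1 → s2 → s2 → s1 → s1 → s1 → s2 → s2 → s1 → s1
End state s1 is accepting.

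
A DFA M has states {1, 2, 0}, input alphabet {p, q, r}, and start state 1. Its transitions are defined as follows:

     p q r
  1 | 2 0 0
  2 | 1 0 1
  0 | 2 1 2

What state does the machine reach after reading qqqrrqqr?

0

Trace: 1 -q-> 0 -q-> 1 -q-> 0 -r-> 2 -r-> 1 -q-> 0 -q-> 1 -r-> 0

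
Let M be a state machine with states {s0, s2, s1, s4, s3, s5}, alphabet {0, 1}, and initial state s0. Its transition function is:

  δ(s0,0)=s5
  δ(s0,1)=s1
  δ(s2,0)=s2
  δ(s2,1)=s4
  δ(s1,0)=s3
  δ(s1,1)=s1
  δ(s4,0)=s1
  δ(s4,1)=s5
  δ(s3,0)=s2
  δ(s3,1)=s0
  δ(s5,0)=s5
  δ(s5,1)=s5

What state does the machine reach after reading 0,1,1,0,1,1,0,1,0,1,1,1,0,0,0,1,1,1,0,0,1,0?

start at s0
read '0': s0 → s5
read '1': s5 → s5
read '1': s5 → s5
read '0': s5 → s5
read '1': s5 → s5
read '1': s5 → s5
read '0': s5 → s5
read '1': s5 → s5
read '0': s5 → s5
read '1': s5 → s5
read '1': s5 → s5
read '1': s5 → s5
read '0': s5 → s5
read '0': s5 → s5
read '0': s5 → s5
read '1': s5 → s5
read '1': s5 → s5
read '1': s5 → s5
read '0': s5 → s5
read '0': s5 → s5
read '1': s5 → s5
read '0': s5 → s5

s5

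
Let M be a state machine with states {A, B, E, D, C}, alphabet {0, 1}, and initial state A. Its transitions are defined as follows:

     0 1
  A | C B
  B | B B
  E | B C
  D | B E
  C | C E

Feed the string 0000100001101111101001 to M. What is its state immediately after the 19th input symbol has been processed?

start at A
read '0': A → C
read '0': C → C
read '0': C → C
read '0': C → C
read '1': C → E
read '0': E → B
read '0': B → B
read '0': B → B
read '0': B → B
read '1': B → B
read '1': B → B
read '0': B → B
read '1': B → B
read '1': B → B
read '1': B → B
read '1': B → B
read '1': B → B
read '0': B → B
read '1': B → B
After 19 symbols: B.

B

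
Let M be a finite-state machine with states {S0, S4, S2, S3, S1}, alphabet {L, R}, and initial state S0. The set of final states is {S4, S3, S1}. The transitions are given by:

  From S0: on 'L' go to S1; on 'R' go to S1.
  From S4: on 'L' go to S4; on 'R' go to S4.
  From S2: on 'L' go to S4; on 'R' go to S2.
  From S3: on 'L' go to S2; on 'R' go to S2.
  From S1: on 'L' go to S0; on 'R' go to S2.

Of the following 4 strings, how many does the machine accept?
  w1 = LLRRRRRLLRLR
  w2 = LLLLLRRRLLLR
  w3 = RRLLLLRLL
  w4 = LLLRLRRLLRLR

w1: Trace: S0 -L-> S1 -L-> S0 -R-> S1 -R-> S2 -R-> S2 -R-> S2 -R-> S2 -L-> S4 -L-> S4 -R-> S4 -L-> S4 -R-> S4  → end S4, accepted
w2: Trace: S0 -L-> S1 -L-> S0 -L-> S1 -L-> S0 -L-> S1 -R-> S2 -R-> S2 -R-> S2 -L-> S4 -L-> S4 -L-> S4 -R-> S4  → end S4, accepted
w3: Trace: S0 -R-> S1 -R-> S2 -L-> S4 -L-> S4 -L-> S4 -L-> S4 -R-> S4 -L-> S4 -L-> S4  → end S4, accepted
w4: Trace: S0 -L-> S1 -L-> S0 -L-> S1 -R-> S2 -L-> S4 -R-> S4 -R-> S4 -L-> S4 -L-> S4 -R-> S4 -L-> S4 -R-> S4  → end S4, accepted

4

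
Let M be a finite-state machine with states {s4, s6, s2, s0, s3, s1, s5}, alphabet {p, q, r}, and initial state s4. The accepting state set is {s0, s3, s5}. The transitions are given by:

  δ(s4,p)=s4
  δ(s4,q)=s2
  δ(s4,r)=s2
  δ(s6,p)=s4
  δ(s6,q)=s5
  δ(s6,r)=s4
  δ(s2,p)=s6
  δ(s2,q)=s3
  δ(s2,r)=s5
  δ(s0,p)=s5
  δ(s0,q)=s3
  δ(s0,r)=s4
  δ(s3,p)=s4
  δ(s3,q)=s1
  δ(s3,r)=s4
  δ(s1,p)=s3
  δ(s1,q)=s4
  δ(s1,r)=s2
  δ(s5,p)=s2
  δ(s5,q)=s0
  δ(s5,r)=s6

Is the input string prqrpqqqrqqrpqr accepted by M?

No

Trace: s4 -p-> s4 -r-> s2 -q-> s3 -r-> s4 -p-> s4 -q-> s2 -q-> s3 -q-> s1 -r-> s2 -q-> s3 -q-> s1 -r-> s2 -p-> s6 -q-> s5 -r-> s6
End state s6 is not accepting.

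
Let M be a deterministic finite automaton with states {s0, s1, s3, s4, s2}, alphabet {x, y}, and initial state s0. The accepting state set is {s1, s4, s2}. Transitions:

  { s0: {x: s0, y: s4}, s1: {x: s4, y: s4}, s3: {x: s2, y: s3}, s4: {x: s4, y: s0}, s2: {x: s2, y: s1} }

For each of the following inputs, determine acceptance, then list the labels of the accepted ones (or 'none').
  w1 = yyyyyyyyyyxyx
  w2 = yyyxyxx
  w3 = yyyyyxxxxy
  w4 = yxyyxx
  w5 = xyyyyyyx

w1:
  start at s0
  read 'y': s0 → s4
  read 'y': s4 → s0
  read 'y': s0 → s4
  read 'y': s4 → s0
  read 'y': s0 → s4
  read 'y': s4 → s0
  read 'y': s0 → s4
  read 'y': s4 → s0
  read 'y': s0 → s4
  read 'y': s4 → s0
  read 'x': s0 → s0
  read 'y': s0 → s4
  read 'x': s4 → s4
  end s4, accepted
w2:
  start at s0
  read 'y': s0 → s4
  read 'y': s4 → s0
  read 'y': s0 → s4
  read 'x': s4 → s4
  read 'y': s4 → s0
  read 'x': s0 → s0
  read 'x': s0 → s0
  end s0, rejected
w3:
  start at s0
  read 'y': s0 → s4
  read 'y': s4 → s0
  read 'y': s0 → s4
  read 'y': s4 → s0
  read 'y': s0 → s4
  read 'x': s4 → s4
  read 'x': s4 → s4
  read 'x': s4 → s4
  read 'x': s4 → s4
  read 'y': s4 → s0
  end s0, rejected
w4:
  start at s0
  read 'y': s0 → s4
  read 'x': s4 → s4
  read 'y': s4 → s0
  read 'y': s0 → s4
  read 'x': s4 → s4
  read 'x': s4 → s4
  end s4, accepted
w5:
  start at s0
  read 'x': s0 → s0
  read 'y': s0 → s4
  read 'y': s4 → s0
  read 'y': s0 → s4
  read 'y': s4 → s0
  read 'y': s0 → s4
  read 'y': s4 → s0
  read 'x': s0 → s0
  end s0, rejected

w1, w4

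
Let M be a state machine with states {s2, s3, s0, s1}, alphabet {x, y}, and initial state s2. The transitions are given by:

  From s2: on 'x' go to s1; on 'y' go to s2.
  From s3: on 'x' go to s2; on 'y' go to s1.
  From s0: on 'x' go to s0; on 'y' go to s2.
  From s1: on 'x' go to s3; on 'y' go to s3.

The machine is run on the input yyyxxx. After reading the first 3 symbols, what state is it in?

Trace: s2 -y-> s2 -y-> s2 -y-> s2
After 3 symbols: s2.

s2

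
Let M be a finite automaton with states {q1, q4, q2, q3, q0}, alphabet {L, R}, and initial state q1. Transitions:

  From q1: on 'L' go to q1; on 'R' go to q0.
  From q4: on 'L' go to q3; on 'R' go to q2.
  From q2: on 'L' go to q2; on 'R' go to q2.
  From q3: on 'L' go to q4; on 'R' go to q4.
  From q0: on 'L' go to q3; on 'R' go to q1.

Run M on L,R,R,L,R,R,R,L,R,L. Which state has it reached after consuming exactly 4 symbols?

q1

q1 → q1 → q0 → q1 → q1
After 4 symbols: q1.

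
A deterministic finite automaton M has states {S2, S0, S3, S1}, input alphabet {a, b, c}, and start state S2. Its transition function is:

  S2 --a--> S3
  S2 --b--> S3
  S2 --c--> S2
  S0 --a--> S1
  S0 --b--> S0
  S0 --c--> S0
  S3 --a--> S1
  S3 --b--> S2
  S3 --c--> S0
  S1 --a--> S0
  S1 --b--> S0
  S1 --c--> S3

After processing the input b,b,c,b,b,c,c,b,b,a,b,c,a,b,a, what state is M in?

Trace: S2 -b-> S3 -b-> S2 -c-> S2 -b-> S3 -b-> S2 -c-> S2 -c-> S2 -b-> S3 -b-> S2 -a-> S3 -b-> S2 -c-> S2 -a-> S3 -b-> S2 -a-> S3

S3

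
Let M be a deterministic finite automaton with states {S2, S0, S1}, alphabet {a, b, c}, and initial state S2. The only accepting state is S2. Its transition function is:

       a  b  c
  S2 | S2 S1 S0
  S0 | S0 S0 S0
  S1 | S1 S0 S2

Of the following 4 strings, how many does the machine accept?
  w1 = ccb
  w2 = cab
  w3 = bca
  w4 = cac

w1: S2 → S0 → S0 → S0  → end S0, rejected
w2: S2 → S0 → S0 → S0  → end S0, rejected
w3: S2 → S1 → S2 → S2  → end S2, accepted
w4: S2 → S0 → S0 → S0  → end S0, rejected

1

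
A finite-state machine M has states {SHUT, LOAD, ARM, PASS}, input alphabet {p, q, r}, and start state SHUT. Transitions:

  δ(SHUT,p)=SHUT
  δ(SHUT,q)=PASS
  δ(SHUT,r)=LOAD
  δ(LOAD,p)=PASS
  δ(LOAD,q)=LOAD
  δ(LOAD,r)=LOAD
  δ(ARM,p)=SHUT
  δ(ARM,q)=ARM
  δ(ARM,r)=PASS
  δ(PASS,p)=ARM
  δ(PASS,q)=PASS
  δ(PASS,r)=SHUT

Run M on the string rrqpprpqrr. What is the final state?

start at SHUT
read 'r': SHUT → LOAD
read 'r': LOAD → LOAD
read 'q': LOAD → LOAD
read 'p': LOAD → PASS
read 'p': PASS → ARM
read 'r': ARM → PASS
read 'p': PASS → ARM
read 'q': ARM → ARM
read 'r': ARM → PASS
read 'r': PASS → SHUT

SHUT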